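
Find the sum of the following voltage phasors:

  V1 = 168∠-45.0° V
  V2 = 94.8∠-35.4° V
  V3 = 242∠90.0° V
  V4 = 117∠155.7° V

Step 1 — Convert each phasor to rectangular form:
  V1 = 168·(cos(-45.0°) + j·sin(-45.0°)) = 118.8 - j118.8 V
  V2 = 94.8·(cos(-35.4°) + j·sin(-35.4°)) = 77.27 - j54.92 V
  V3 = 242·(cos(90.0°) + j·sin(90.0°)) = 0 + j242 V
  V4 = 117·(cos(155.7°) + j·sin(155.7°)) = -106.6 + j48.15 V
Step 2 — Sum components: V_total = 89.43 + j116.4 V.
Step 3 — Convert to polar: |V_total| = 146.8 V, ∠V_total = 52.5°.

V_total = 146.8∠52.5° V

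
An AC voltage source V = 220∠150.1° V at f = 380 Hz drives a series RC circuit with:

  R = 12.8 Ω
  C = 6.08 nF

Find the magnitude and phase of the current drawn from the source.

Step 1 — Angular frequency: ω = 2π·f = 2π·380 = 2388 rad/s.
Step 2 — Component impedances:
  R: Z = R = 12.8 Ω
  C: Z = 1/(jωC) = -j/(ω·C) = 0 - j6.889e+04 Ω
Step 3 — Series combination: Z_total = R + C = 12.8 - j6.889e+04 Ω = 6.889e+04∠-90.0° Ω.
Step 4 — Source phasor: V = 220∠150.1° V = -190.7 + j109.7 V.
Step 5 — Ohm's law: I = V / Z_total = (-190.7 + j109.7) / (12.8 - j6.889e+04) = -0.001593 - j0.002768 A.
Step 6 — Convert to polar: |I| = 0.003194 A, ∠I = -119.9°.

I = 0.003194∠-119.9° A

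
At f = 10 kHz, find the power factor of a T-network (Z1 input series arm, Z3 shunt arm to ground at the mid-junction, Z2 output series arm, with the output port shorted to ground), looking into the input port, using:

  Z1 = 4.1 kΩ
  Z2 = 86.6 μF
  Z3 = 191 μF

Step 1 — Angular frequency: ω = 2π·f = 2π·1e+04 = 6.283e+04 rad/s.
Step 2 — Component impedances:
  Z1: Z = R = 4100 Ω
  Z2: Z = 1/(jωC) = -j/(ω·C) = 0 - j0.1838 Ω
  Z3: Z = 1/(jωC) = -j/(ω·C) = 0 - j0.08333 Ω
Step 3 — With the output port shorted to ground, the output series arm Z2 runs from the junction to ground; the shunt arm Z3 also runs from the junction to ground. They appear in parallel: Z3 || Z2 = 0 - j0.05733 Ω.
Step 4 — Series with input arm Z1: Z_in = Z1 + (Z3 || Z2) = 4100 - j0.05733 Ω = 4100∠-0.0° Ω.
Step 5 — Power factor: PF = cos(φ) = Re(Z)/|Z| = 4100/4100 = 1.
Step 6 — Type: Im(Z) = -0.05733 ⇒ leading (phase φ = -0.0°).

PF = 1 (leading, φ = -0.0°)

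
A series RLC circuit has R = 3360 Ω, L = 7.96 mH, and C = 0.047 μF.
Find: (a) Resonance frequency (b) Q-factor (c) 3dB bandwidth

Step 1 — Resonance: ω₀ = 1/√(LC) = 1/√(0.00796·4.7e-08) = 5.17e+04 rad/s.
Step 2 — f₀ = ω₀/(2π) = 8228 Hz.
Step 3 — Series Q: Q = ω₀L/R = 5.17e+04·0.00796/3360 = 0.1225.
Step 4 — Bandwidth: Δω = ω₀/Q = 4.221e+05 rad/s; BW = Δω/(2π) = 6.718e+04 Hz.

(a) f₀ = 8228 Hz  (b) Q = 0.1225  (c) BW = 6.718e+04 Hz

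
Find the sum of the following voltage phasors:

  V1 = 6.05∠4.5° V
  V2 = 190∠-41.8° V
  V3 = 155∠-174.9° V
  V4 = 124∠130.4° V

Step 1 — Convert each phasor to rectangular form:
  V1 = 6.05·(cos(4.5°) + j·sin(4.5°)) = 6.031 + j0.4747 V
  V2 = 190·(cos(-41.8°) + j·sin(-41.8°)) = 141.6 - j126.6 V
  V3 = 155·(cos(-174.9°) + j·sin(-174.9°)) = -154.4 - j13.78 V
  V4 = 124·(cos(130.4°) + j·sin(130.4°)) = -80.37 + j94.43 V
Step 2 — Sum components: V_total = -87.08 - j45.51 V.
Step 3 — Convert to polar: |V_total| = 98.26 V, ∠V_total = -152.4°.

V_total = 98.26∠-152.4° V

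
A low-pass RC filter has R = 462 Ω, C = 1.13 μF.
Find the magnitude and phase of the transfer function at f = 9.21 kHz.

Step 1 — Angular frequency: ω = 2π·9210 = 5.787e+04 rad/s.
Step 2 — Transfer function: H(jω) = 1/(1 + jωRC).
Step 3 — Denominator: 1 + jωRC = 1 + j·5.787e+04·462·1.13e-06 = 1 + j30.21.
Step 4 — H = 0.001094 - j0.03306.
Step 5 — Magnitude: |H| = 0.03308 (-29.6 dB); phase: φ = -88.1°.

|H| = 0.03308 (-29.6 dB), φ = -88.1°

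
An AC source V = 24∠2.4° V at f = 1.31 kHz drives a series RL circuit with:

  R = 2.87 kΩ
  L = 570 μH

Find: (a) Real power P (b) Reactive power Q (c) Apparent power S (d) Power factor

Step 1 — Angular frequency: ω = 2π·f = 2π·1310 = 8231 rad/s.
Step 2 — Component impedances:
  R: Z = R = 2870 Ω
  L: Z = jωL = j·8231·0.00057 = 0 + j4.692 Ω
Step 3 — Series combination: Z_total = R + L = 2870 + j4.692 Ω = 2870∠0.1° Ω.
Step 4 — Source phasor: V = 24∠2.4° V = 23.98 + j1.005 V.
Step 5 — Current: I = V / Z = 0.008356 + j0.0003365 A = 0.008362∠2.3° A.
Step 6 — Complex power: S = V·I* = 0.2007 + j0.0003281 VA.
Step 7 — Real power: P = Re(S) = 0.2007 W.
Step 8 — Reactive power: Q = Im(S) = 0.0003281 VAR.
Step 9 — Apparent power: |S| = 0.2007 VA.
Step 10 — Power factor: PF = P/|S| = 1 (lagging).

(a) P = 0.2007 W  (b) Q = 0.0003281 VAR  (c) S = 0.2007 VA  (d) PF = 1 (lagging)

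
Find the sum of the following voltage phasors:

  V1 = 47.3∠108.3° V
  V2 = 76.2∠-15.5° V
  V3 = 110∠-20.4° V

Step 1 — Convert each phasor to rectangular form:
  V1 = 47.3·(cos(108.3°) + j·sin(108.3°)) = -14.85 + j44.91 V
  V2 = 76.2·(cos(-15.5°) + j·sin(-15.5°)) = 73.43 - j20.36 V
  V3 = 110·(cos(-20.4°) + j·sin(-20.4°)) = 103.1 - j38.34 V
Step 2 — Sum components: V_total = 161.7 - j13.8 V.
Step 3 — Convert to polar: |V_total| = 162.3 V, ∠V_total = -4.9°.

V_total = 162.3∠-4.9° V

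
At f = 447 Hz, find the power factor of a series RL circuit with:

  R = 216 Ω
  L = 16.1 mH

Step 1 — Angular frequency: ω = 2π·f = 2π·447 = 2809 rad/s.
Step 2 — Component impedances:
  R: Z = R = 216 Ω
  L: Z = jωL = j·2809·0.0161 = 0 + j45.22 Ω
Step 3 — Series combination: Z_total = R + L = 216 + j45.22 Ω = 220.7∠11.8° Ω.
Step 4 — Power factor: PF = cos(φ) = Re(Z)/|Z| = 216/220.68 = 0.9788.
Step 5 — Type: Im(Z) = 45.22 ⇒ lagging (phase φ = 11.8°).

PF = 0.9788 (lagging, φ = 11.8°)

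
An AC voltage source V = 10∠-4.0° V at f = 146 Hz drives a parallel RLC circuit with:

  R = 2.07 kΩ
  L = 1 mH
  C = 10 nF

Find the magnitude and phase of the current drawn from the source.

Step 1 — Angular frequency: ω = 2π·f = 2π·146 = 917.3 rad/s.
Step 2 — Component impedances:
  R: Z = R = 2070 Ω
  L: Z = jωL = j·917.3·0.001 = 0 + j0.9173 Ω
  C: Z = 1/(jωC) = -j/(ω·C) = 0 - j1.09e+05 Ω
Step 3 — Parallel combination: 1/Z_total = 1/R + 1/L + 1/C; Z_total = 0.0004065 + j0.9174 Ω = 0.9174∠90.0° Ω.
Step 4 — Source phasor: V = 10∠-4.0° V = 9.976 - j0.6976 V.
Step 5 — Ohm's law: I = V / Z_total = (9.976 - j0.6976) / (0.0004065 + j0.9174) = -0.7556 - j10.87 A.
Step 6 — Convert to polar: |I| = 10.9 A, ∠I = -94.0°.

I = 10.9∠-94.0° A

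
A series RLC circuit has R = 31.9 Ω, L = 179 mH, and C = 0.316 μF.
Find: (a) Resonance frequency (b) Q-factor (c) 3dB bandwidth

Step 1 — Resonance: ω₀ = 1/√(LC) = 1/√(0.179·3.16e-07) = 4205 rad/s.
Step 2 — f₀ = ω₀/(2π) = 669.2 Hz.
Step 3 — Series Q: Q = ω₀L/R = 4205·0.179/31.9 = 23.59.
Step 4 — Bandwidth: Δω = ω₀/Q = 178.2 rad/s; BW = Δω/(2π) = 28.36 Hz.

(a) f₀ = 669.2 Hz  (b) Q = 23.59  (c) BW = 28.36 Hz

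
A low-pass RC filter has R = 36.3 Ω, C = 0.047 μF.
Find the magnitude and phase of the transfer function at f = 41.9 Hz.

Step 1 — Angular frequency: ω = 2π·41.9 = 263.3 rad/s.
Step 2 — Transfer function: H(jω) = 1/(1 + jωRC).
Step 3 — Denominator: 1 + jωRC = 1 + j·263.3·36.3·4.7e-08 = 1 + j0.0004492.
Step 4 — H = 1 - j0.0004492.
Step 5 — Magnitude: |H| = 1 (-0.0 dB); phase: φ = -0.0°.

|H| = 1 (-0.0 dB), φ = -0.0°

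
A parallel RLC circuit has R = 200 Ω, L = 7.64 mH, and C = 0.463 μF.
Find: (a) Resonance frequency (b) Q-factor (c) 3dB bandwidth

Step 1 — Resonance: ω₀ = 1/√(LC) = 1/√(0.00764·4.63e-07) = 1.681e+04 rad/s.
Step 2 — f₀ = ω₀/(2π) = 2676 Hz.
Step 3 — Parallel Q: Q = R/(ω₀L) = 200/(1.681e+04·0.00764) = 1.557.
Step 4 — Bandwidth: Δω = ω₀/Q = 1.08e+04 rad/s; BW = Δω/(2π) = 1719 Hz.

(a) f₀ = 2676 Hz  (b) Q = 1.557  (c) BW = 1719 Hz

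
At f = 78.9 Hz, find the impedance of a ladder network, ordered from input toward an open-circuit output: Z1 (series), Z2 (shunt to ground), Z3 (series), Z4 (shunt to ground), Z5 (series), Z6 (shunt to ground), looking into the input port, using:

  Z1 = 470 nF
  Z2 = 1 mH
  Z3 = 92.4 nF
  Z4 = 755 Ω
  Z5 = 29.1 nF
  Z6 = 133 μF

Step 1 — Angular frequency: ω = 2π·f = 2π·78.9 = 495.7 rad/s.
Step 2 — Component impedances:
  Z1: Z = 1/(jωC) = -j/(ω·C) = 0 - j4292 Ω
  Z2: Z = jωL = j·495.7·0.001 = 0 + j0.4957 Ω
  Z3: Z = 1/(jωC) = -j/(ω·C) = 0 - j2.183e+04 Ω
  Z4: Z = R = 755 Ω
  Z5: Z = 1/(jωC) = -j/(ω·C) = 0 - j6.932e+04 Ω
  Z6: Z = 1/(jωC) = -j/(ω·C) = 0 - j15.17 Ω
Step 3 — Ladder network (open output): work backward from the far end, alternating series and parallel combinations. Z_in = 0 - j4291 Ω = 4291∠-90.0° Ω.

Z = 0 - j4291 Ω = 4291∠-90.0° Ω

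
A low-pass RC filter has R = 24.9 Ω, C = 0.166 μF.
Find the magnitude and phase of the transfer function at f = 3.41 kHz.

Step 1 — Angular frequency: ω = 2π·3410 = 2.143e+04 rad/s.
Step 2 — Transfer function: H(jω) = 1/(1 + jωRC).
Step 3 — Denominator: 1 + jωRC = 1 + j·2.143e+04·24.9·1.66e-07 = 1 + j0.08856.
Step 4 — H = 0.9922 - j0.08787.
Step 5 — Magnitude: |H| = 0.9961 (-0.0 dB); phase: φ = -5.1°.

|H| = 0.9961 (-0.0 dB), φ = -5.1°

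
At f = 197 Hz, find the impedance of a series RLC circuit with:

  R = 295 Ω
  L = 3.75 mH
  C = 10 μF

Step 1 — Angular frequency: ω = 2π·f = 2π·197 = 1238 rad/s.
Step 2 — Component impedances:
  R: Z = R = 295 Ω
  L: Z = jωL = j·1238·0.00375 = 0 + j4.642 Ω
  C: Z = 1/(jωC) = -j/(ω·C) = 0 - j80.79 Ω
Step 3 — Series combination: Z_total = R + L + C = 295 - j76.15 Ω = 304.7∠-14.5° Ω.

Z = 295 - j76.15 Ω = 304.7∠-14.5° Ω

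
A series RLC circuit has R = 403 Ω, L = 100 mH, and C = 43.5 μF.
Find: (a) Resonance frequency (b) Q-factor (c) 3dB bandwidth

Step 1 — Resonance condition Im(Z)=0 gives ω₀ = 1/√(LC).
Step 2 — ω₀ = 1/√(0.1·4.35e-05) = 479.5 rad/s.
Step 3 — f₀ = ω₀/(2π) = 76.31 Hz.
Step 4 — Series Q: Q = ω₀L/R = 479.5·0.1/403 = 0.119.
Step 5 — 3dB bandwidth: Δω = ω₀/Q = 4030 rad/s; BW = Δω/(2π) = 641.4 Hz.

(a) f₀ = 76.31 Hz  (b) Q = 0.119  (c) BW = 641.4 Hz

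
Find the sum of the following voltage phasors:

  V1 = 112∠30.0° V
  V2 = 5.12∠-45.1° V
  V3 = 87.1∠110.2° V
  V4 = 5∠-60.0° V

Step 1 — Convert each phasor to rectangular form:
  V1 = 112·(cos(30.0°) + j·sin(30.0°)) = 96.99 + j56 V
  V2 = 5.12·(cos(-45.1°) + j·sin(-45.1°)) = 3.614 - j3.627 V
  V3 = 87.1·(cos(110.2°) + j·sin(110.2°)) = -30.08 + j81.74 V
  V4 = 5·(cos(-60.0°) + j·sin(-60.0°)) = 2.5 - j4.33 V
Step 2 — Sum components: V_total = 73.03 + j129.8 V.
Step 3 — Convert to polar: |V_total| = 148.9 V, ∠V_total = 60.6°.

V_total = 148.9∠60.6° V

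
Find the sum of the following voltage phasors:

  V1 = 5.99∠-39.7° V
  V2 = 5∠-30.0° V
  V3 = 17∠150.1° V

Step 1 — Convert each phasor to rectangular form:
  V1 = 5.99·(cos(-39.7°) + j·sin(-39.7°)) = 4.609 - j3.826 V
  V2 = 5·(cos(-30.0°) + j·sin(-30.0°)) = 4.33 - j2.5 V
  V3 = 17·(cos(150.1°) + j·sin(150.1°)) = -14.74 + j8.474 V
Step 2 — Sum components: V_total = -5.798 + j2.148 V.
Step 3 — Convert to polar: |V_total| = 6.184 V, ∠V_total = 159.7°.

V_total = 6.184∠159.7° V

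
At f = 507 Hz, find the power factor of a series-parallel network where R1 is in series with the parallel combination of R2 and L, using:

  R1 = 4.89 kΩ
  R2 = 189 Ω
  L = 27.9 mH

Step 1 — Angular frequency: ω = 2π·f = 2π·507 = 3186 rad/s.
Step 2 — Component impedances:
  R1: Z = R = 4890 Ω
  R2: Z = R = 189 Ω
  L: Z = jωL = j·3186·0.0279 = 0 + j88.88 Ω
Step 3 — Parallel branch: R2 || L = 1/(1/R2 + 1/L) = 34.23 + j72.78 Ω.
Step 4 — Series with R1: Z_total = R1 + (R2 || L) = 4924 + j72.78 Ω = 4925∠0.8° Ω.
Step 5 — Power factor: PF = cos(φ) = Re(Z)/|Z| = 4924.2/4924.8 = 0.9999.
Step 6 — Type: Im(Z) = 72.78 ⇒ lagging (phase φ = 0.8°).

PF = 0.9999 (lagging, φ = 0.8°)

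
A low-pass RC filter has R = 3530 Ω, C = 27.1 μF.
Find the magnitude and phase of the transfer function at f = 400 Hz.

Step 1 — Angular frequency: ω = 2π·400 = 2513 rad/s.
Step 2 — Transfer function: H(jω) = 1/(1 + jωRC).
Step 3 — Denominator: 1 + jωRC = 1 + j·2513·3530·2.71e-05 = 1 + j240.4.
Step 4 — H = 1.73e-05 - j0.004159.
Step 5 — Magnitude: |H| = 0.004159 (-47.6 dB); phase: φ = -89.8°.

|H| = 0.004159 (-47.6 dB), φ = -89.8°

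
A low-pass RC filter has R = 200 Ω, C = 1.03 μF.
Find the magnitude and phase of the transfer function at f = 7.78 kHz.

Step 1 — Angular frequency: ω = 2π·7780 = 4.888e+04 rad/s.
Step 2 — Transfer function: H(jω) = 1/(1 + jωRC).
Step 3 — Denominator: 1 + jωRC = 1 + j·4.888e+04·200·1.03e-06 = 1 + j10.07.
Step 4 — H = 0.009765 - j0.09834.
Step 5 — Magnitude: |H| = 0.09882 (-20.1 dB); phase: φ = -84.3°.

|H| = 0.09882 (-20.1 dB), φ = -84.3°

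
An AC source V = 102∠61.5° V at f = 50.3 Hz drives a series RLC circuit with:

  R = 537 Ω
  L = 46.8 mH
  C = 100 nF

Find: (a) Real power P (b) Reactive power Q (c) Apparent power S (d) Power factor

Step 1 — Angular frequency: ω = 2π·f = 2π·50.3 = 316 rad/s.
Step 2 — Component impedances:
  R: Z = R = 537 Ω
  L: Z = jωL = j·316·0.0468 = 0 + j14.79 Ω
  C: Z = 1/(jωC) = -j/(ω·C) = 0 - j3.164e+04 Ω
Step 3 — Series combination: Z_total = R + L + C = 537 - j3.163e+04 Ω = 3.163e+04∠-89.0° Ω.
Step 4 — Source phasor: V = 102∠61.5° V = 48.67 + j89.64 V.
Step 5 — Current: I = V / Z = -0.002807 + j0.001587 A = 0.003225∠150.5° A.
Step 6 — Complex power: S = V·I* = 0.005584 - j0.3289 VA.
Step 7 — Real power: P = Re(S) = 0.005584 W.
Step 8 — Reactive power: Q = Im(S) = -0.3289 VAR.
Step 9 — Apparent power: |S| = 0.3289 VA.
Step 10 — Power factor: PF = P/|S| = 0.01698 (leading).

(a) P = 0.005584 W  (b) Q = -0.3289 VAR  (c) S = 0.3289 VA  (d) PF = 0.01698 (leading)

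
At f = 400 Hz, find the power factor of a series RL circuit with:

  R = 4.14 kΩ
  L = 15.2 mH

Step 1 — Angular frequency: ω = 2π·f = 2π·400 = 2513 rad/s.
Step 2 — Component impedances:
  R: Z = R = 4140 Ω
  L: Z = jωL = j·2513·0.0152 = 0 + j38.2 Ω
Step 3 — Series combination: Z_total = R + L = 4140 + j38.2 Ω = 4140∠0.5° Ω.
Step 4 — Power factor: PF = cos(φ) = Re(Z)/|Z| = 4140/4140 = 1.
Step 5 — Type: Im(Z) = 38.2 ⇒ lagging (phase φ = 0.5°).

PF = 1 (lagging, φ = 0.5°)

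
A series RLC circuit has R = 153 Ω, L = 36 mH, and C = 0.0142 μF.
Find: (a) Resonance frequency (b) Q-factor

Step 1 — Resonance condition Im(Z)=0 gives ω₀ = 1/√(LC).
Step 2 — ω₀ = 1/√(0.036·1.42e-08) = 4.423e+04 rad/s.
Step 3 — f₀ = ω₀/(2π) = 7039 Hz.
Step 4 — Series Q: Q = ω₀L/R = 4.423e+04·0.036/153 = 10.41.

(a) f₀ = 7039 Hz  (b) Q = 10.41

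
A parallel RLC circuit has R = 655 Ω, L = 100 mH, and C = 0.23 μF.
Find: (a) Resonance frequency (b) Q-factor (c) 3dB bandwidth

Step 1 — Resonance: ω₀ = 1/√(LC) = 1/√(0.1·2.3e-07) = 6594 rad/s.
Step 2 — f₀ = ω₀/(2π) = 1049 Hz.
Step 3 — Parallel Q: Q = R/(ω₀L) = 655/(6594·0.1) = 0.9934.
Step 4 — Bandwidth: Δω = ω₀/Q = 6638 rad/s; BW = Δω/(2π) = 1056 Hz.

(a) f₀ = 1049 Hz  (b) Q = 0.9934  (c) BW = 1056 Hz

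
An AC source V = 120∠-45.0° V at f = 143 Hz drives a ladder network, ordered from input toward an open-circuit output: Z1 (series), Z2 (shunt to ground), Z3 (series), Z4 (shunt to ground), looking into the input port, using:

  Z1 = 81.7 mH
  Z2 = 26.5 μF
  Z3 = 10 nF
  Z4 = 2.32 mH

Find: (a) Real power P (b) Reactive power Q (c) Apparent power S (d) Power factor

Step 1 — Angular frequency: ω = 2π·f = 2π·143 = 898.5 rad/s.
Step 2 — Component impedances:
  Z1: Z = jωL = j·898.5·0.0817 = 0 + j73.41 Ω
  Z2: Z = 1/(jωC) = -j/(ω·C) = 0 - j42 Ω
  Z3: Z = 1/(jωC) = -j/(ω·C) = 0 - j1.113e+05 Ω
  Z4: Z = jωL = j·898.5·0.00232 = 0 + j2.085 Ω
Step 3 — Ladder network (open output): work backward from the far end, alternating series and parallel combinations. Z_in = 0 + j31.42 Ω = 31.42∠90.0° Ω.
Step 4 — Source phasor: V = 120∠-45.0° V = 84.85 - j84.85 V.
Step 5 — Current: I = V / Z = -2.7 - j2.7 A = 3.819∠-135.0° A.
Step 6 — Complex power: S = V·I* = 0 + j458.2 VA.
Step 7 — Real power: P = Re(S) = 0 W.
Step 8 — Reactive power: Q = Im(S) = 458.2 VAR.
Step 9 — Apparent power: |S| = 458.2 VA.
Step 10 — Power factor: PF = P/|S| = 0 (lagging).

(a) P = 0 W  (b) Q = 458.2 VAR  (c) S = 458.2 VA  (d) PF = 0 (lagging)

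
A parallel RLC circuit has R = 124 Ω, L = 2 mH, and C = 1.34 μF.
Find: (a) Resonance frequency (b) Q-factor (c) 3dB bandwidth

Step 1 — Resonance: ω₀ = 1/√(LC) = 1/√(0.002·1.34e-06) = 1.932e+04 rad/s.
Step 2 — f₀ = ω₀/(2π) = 3074 Hz.
Step 3 — Parallel Q: Q = R/(ω₀L) = 124/(1.932e+04·0.002) = 3.21.
Step 4 — Bandwidth: Δω = ω₀/Q = 6018 rad/s; BW = Δω/(2π) = 957.8 Hz.

(a) f₀ = 3074 Hz  (b) Q = 3.21  (c) BW = 957.8 Hz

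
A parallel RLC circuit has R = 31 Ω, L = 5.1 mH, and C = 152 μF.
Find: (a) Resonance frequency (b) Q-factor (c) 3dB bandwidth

Step 1 — Resonance: ω₀ = 1/√(LC) = 1/√(0.0051·0.000152) = 1136 rad/s.
Step 2 — f₀ = ω₀/(2π) = 180.8 Hz.
Step 3 — Parallel Q: Q = R/(ω₀L) = 31/(1136·0.0051) = 5.352.
Step 4 — Bandwidth: Δω = ω₀/Q = 212.2 rad/s; BW = Δω/(2π) = 33.78 Hz.

(a) f₀ = 180.8 Hz  (b) Q = 5.352  (c) BW = 33.78 Hz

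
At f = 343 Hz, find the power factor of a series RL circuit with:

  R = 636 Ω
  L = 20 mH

Step 1 — Angular frequency: ω = 2π·f = 2π·343 = 2155 rad/s.
Step 2 — Component impedances:
  R: Z = R = 636 Ω
  L: Z = jωL = j·2155·0.02 = 0 + j43.1 Ω
Step 3 — Series combination: Z_total = R + L = 636 + j43.1 Ω = 637.5∠3.9° Ω.
Step 4 — Power factor: PF = cos(φ) = Re(Z)/|Z| = 636/637.46 = 0.9977.
Step 5 — Type: Im(Z) = 43.1 ⇒ lagging (phase φ = 3.9°).

PF = 0.9977 (lagging, φ = 3.9°)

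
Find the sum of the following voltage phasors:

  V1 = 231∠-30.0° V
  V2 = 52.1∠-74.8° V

Step 1 — Convert each phasor to rectangular form:
  V1 = 231·(cos(-30.0°) + j·sin(-30.0°)) = 200.1 - j115.5 V
  V2 = 52.1·(cos(-74.8°) + j·sin(-74.8°)) = 13.66 - j50.28 V
Step 2 — Sum components: V_total = 213.7 - j165.8 V.
Step 3 — Convert to polar: |V_total| = 270.5 V, ∠V_total = -37.8°.

V_total = 270.5∠-37.8° V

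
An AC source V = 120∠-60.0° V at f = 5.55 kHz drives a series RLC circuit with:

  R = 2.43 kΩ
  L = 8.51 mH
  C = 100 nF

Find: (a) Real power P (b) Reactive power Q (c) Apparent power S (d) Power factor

Step 1 — Angular frequency: ω = 2π·f = 2π·5550 = 3.487e+04 rad/s.
Step 2 — Component impedances:
  R: Z = R = 2430 Ω
  L: Z = jωL = j·3.487e+04·0.00851 = 0 + j296.8 Ω
  C: Z = 1/(jωC) = -j/(ω·C) = 0 - j286.8 Ω
Step 3 — Series combination: Z_total = R + L + C = 2430 + j9.992 Ω = 2430∠0.2° Ω.
Step 4 — Source phasor: V = 120∠-60.0° V = 60 - j103.9 V.
Step 5 — Current: I = V / Z = 0.02452 - j0.04287 A = 0.04938∠-60.2° A.
Step 6 — Complex power: S = V·I* = 5.926 + j0.02437 VA.
Step 7 — Real power: P = Re(S) = 5.926 W.
Step 8 — Reactive power: Q = Im(S) = 0.02437 VAR.
Step 9 — Apparent power: |S| = 5.926 VA.
Step 10 — Power factor: PF = P/|S| = 1 (lagging).

(a) P = 5.926 W  (b) Q = 0.02437 VAR  (c) S = 5.926 VA  (d) PF = 1 (lagging)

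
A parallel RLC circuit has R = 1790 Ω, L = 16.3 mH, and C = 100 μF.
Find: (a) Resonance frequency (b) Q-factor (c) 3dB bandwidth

Step 1 — Resonance: ω₀ = 1/√(LC) = 1/√(0.0163·0.0001) = 783.3 rad/s.
Step 2 — f₀ = ω₀/(2π) = 124.7 Hz.
Step 3 — Parallel Q: Q = R/(ω₀L) = 1790/(783.3·0.0163) = 140.2.
Step 4 — Bandwidth: Δω = ω₀/Q = 5.587 rad/s; BW = Δω/(2π) = 0.8891 Hz.

(a) f₀ = 124.7 Hz  (b) Q = 140.2  (c) BW = 0.8891 Hz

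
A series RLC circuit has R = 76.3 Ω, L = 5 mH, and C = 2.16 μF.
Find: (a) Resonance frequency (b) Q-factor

Step 1 — Resonance condition Im(Z)=0 gives ω₀ = 1/√(LC).
Step 2 — ω₀ = 1/√(0.005·2.16e-06) = 9623 rad/s.
Step 3 — f₀ = ω₀/(2π) = 1531 Hz.
Step 4 — Series Q: Q = ω₀L/R = 9623·0.005/76.3 = 0.6306.

(a) f₀ = 1531 Hz  (b) Q = 0.6306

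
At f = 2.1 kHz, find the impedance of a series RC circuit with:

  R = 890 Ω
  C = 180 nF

Step 1 — Angular frequency: ω = 2π·f = 2π·2100 = 1.319e+04 rad/s.
Step 2 — Component impedances:
  R: Z = R = 890 Ω
  C: Z = 1/(jωC) = -j/(ω·C) = 0 - j421 Ω
Step 3 — Series combination: Z_total = R + C = 890 - j421 Ω = 984.6∠-25.3° Ω.

Z = 890 - j421 Ω = 984.6∠-25.3° Ω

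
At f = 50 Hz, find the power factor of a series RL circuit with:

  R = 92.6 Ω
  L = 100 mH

Step 1 — Angular frequency: ω = 2π·f = 2π·50 = 314.2 rad/s.
Step 2 — Component impedances:
  R: Z = R = 92.6 Ω
  L: Z = jωL = j·314.2·0.1 = 0 + j31.42 Ω
Step 3 — Series combination: Z_total = R + L = 92.6 + j31.42 Ω = 97.78∠18.7° Ω.
Step 4 — Power factor: PF = cos(φ) = Re(Z)/|Z| = 92.6/97.78 = 0.947.
Step 5 — Type: Im(Z) = 31.42 ⇒ lagging (phase φ = 18.7°).

PF = 0.947 (lagging, φ = 18.7°)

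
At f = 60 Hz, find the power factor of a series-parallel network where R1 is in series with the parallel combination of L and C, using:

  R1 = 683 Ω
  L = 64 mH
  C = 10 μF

Step 1 — Angular frequency: ω = 2π·f = 2π·60 = 377 rad/s.
Step 2 — Component impedances:
  R1: Z = R = 683 Ω
  L: Z = jωL = j·377·0.064 = 0 + j24.13 Ω
  C: Z = 1/(jωC) = -j/(ω·C) = 0 - j265.3 Ω
Step 3 — Parallel branch: L || C = 1/(1/L + 1/C) = 0 + j26.54 Ω.
Step 4 — Series with R1: Z_total = R1 + (L || C) = 683 + j26.54 Ω = 683.5∠2.2° Ω.
Step 5 — Power factor: PF = cos(φ) = Re(Z)/|Z| = 683/683.52 = 0.9992.
Step 6 — Type: Im(Z) = 26.54 ⇒ lagging (phase φ = 2.2°).

PF = 0.9992 (lagging, φ = 2.2°)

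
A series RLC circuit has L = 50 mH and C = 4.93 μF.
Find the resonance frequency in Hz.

Step 1 — Resonance condition Im(Z)=0 gives ω₀ = 1/√(LC).
Step 2 — ω₀ = 1/√(0.05·4.93e-06) = 2014 rad/s.
Step 3 — f₀ = ω₀/(2π) = 320.6 Hz.

f₀ = 320.6 Hz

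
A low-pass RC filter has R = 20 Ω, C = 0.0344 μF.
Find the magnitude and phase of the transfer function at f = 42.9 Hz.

Step 1 — Angular frequency: ω = 2π·42.9 = 269.5 rad/s.
Step 2 — Transfer function: H(jω) = 1/(1 + jωRC).
Step 3 — Denominator: 1 + jωRC = 1 + j·269.5·20·3.44e-08 = 1 + j0.0001854.
Step 4 — H = 1 - j0.0001854.
Step 5 — Magnitude: |H| = 1 (-0.0 dB); phase: φ = -0.0°.

|H| = 1 (-0.0 dB), φ = -0.0°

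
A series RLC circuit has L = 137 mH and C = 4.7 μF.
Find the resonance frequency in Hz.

Step 1 — Resonance condition Im(Z)=0 gives ω₀ = 1/√(LC).
Step 2 — ω₀ = 1/√(0.137·4.7e-06) = 1246 rad/s.
Step 3 — f₀ = ω₀/(2π) = 198.3 Hz.

f₀ = 198.3 Hz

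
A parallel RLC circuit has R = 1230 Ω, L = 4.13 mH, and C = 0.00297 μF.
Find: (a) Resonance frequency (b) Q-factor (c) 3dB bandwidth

Step 1 — Resonance: ω₀ = 1/√(LC) = 1/√(0.00413·2.97e-09) = 2.855e+05 rad/s.
Step 2 — f₀ = ω₀/(2π) = 4.544e+04 Hz.
Step 3 — Parallel Q: Q = R/(ω₀L) = 1230/(2.855e+05·0.00413) = 1.043.
Step 4 — Bandwidth: Δω = ω₀/Q = 2.737e+05 rad/s; BW = Δω/(2π) = 4.357e+04 Hz.

(a) f₀ = 4.544e+04 Hz  (b) Q = 1.043  (c) BW = 4.357e+04 Hz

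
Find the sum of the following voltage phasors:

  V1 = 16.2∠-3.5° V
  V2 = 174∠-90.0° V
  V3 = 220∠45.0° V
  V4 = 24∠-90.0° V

Step 1 — Convert each phasor to rectangular form:
  V1 = 16.2·(cos(-3.5°) + j·sin(-3.5°)) = 16.17 - j0.989 V
  V2 = 174·(cos(-90.0°) + j·sin(-90.0°)) = 0 - j174 V
  V3 = 220·(cos(45.0°) + j·sin(45.0°)) = 155.6 + j155.6 V
  V4 = 24·(cos(-90.0°) + j·sin(-90.0°)) = 0 - j24 V
Step 2 — Sum components: V_total = 171.7 - j43.43 V.
Step 3 — Convert to polar: |V_total| = 177.1 V, ∠V_total = -14.2°.

V_total = 177.1∠-14.2° V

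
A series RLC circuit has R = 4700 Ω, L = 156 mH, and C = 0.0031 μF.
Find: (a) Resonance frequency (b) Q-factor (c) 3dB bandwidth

Step 1 — Resonance condition Im(Z)=0 gives ω₀ = 1/√(LC).
Step 2 — ω₀ = 1/√(0.156·3.1e-09) = 4.547e+04 rad/s.
Step 3 — f₀ = ω₀/(2π) = 7237 Hz.
Step 4 — Series Q: Q = ω₀L/R = 4.547e+04·0.156/4700 = 1.509.
Step 5 — 3dB bandwidth: Δω = ω₀/Q = 3.013e+04 rad/s; BW = Δω/(2π) = 4795 Hz.

(a) f₀ = 7237 Hz  (b) Q = 1.509  (c) BW = 4795 Hz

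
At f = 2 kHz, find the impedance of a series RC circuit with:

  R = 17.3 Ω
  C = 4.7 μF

Step 1 — Angular frequency: ω = 2π·f = 2π·2000 = 1.257e+04 rad/s.
Step 2 — Component impedances:
  R: Z = R = 17.3 Ω
  C: Z = 1/(jωC) = -j/(ω·C) = 0 - j16.93 Ω
Step 3 — Series combination: Z_total = R + C = 17.3 - j16.93 Ω = 24.21∠-44.4° Ω.

Z = 17.3 - j16.93 Ω = 24.21∠-44.4° Ω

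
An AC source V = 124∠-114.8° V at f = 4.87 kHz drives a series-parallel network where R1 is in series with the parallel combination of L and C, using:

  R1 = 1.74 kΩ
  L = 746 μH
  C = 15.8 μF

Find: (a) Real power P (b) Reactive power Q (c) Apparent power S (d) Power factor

Step 1 — Angular frequency: ω = 2π·f = 2π·4870 = 3.06e+04 rad/s.
Step 2 — Component impedances:
  R1: Z = R = 1740 Ω
  L: Z = jωL = j·3.06e+04·0.000746 = 0 + j22.83 Ω
  C: Z = 1/(jωC) = -j/(ω·C) = 0 - j2.068 Ω
Step 3 — Parallel branch: L || C = 1/(1/L + 1/C) = 0 - j2.274 Ω.
Step 4 — Series with R1: Z_total = R1 + (L || C) = 1740 - j2.274 Ω = 1740∠-0.1° Ω.
Step 5 — Source phasor: V = 124∠-114.8° V = -52.01 - j112.6 V.
Step 6 — Current: I = V / Z = -0.02981 - j0.06473 A = 0.07126∠-114.7° A.
Step 7 — Complex power: S = V·I* = 8.837 - j0.01155 VA.
Step 8 — Real power: P = Re(S) = 8.837 W.
Step 9 — Reactive power: Q = Im(S) = -0.01155 VAR.
Step 10 — Apparent power: |S| = 8.837 VA.
Step 11 — Power factor: PF = P/|S| = 1 (leading).

(a) P = 8.837 W  (b) Q = -0.01155 VAR  (c) S = 8.837 VA  (d) PF = 1 (leading)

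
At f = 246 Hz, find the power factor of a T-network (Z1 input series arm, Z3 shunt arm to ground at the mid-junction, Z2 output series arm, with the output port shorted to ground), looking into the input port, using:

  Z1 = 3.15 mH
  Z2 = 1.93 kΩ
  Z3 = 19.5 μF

Step 1 — Angular frequency: ω = 2π·f = 2π·246 = 1546 rad/s.
Step 2 — Component impedances:
  Z1: Z = jωL = j·1546·0.00315 = 0 + j4.869 Ω
  Z2: Z = R = 1930 Ω
  Z3: Z = 1/(jωC) = -j/(ω·C) = 0 - j33.18 Ω
Step 3 — With the output port shorted to ground, the output series arm Z2 runs from the junction to ground; the shunt arm Z3 also runs from the junction to ground. They appear in parallel: Z3 || Z2 = 0.5702 - j33.17 Ω.
Step 4 — Series with input arm Z1: Z_in = Z1 + (Z3 || Z2) = 0.5702 - j28.3 Ω = 28.31∠-88.8° Ω.
Step 5 — Power factor: PF = cos(φ) = Re(Z)/|Z| = 0.5702/28.31 = 0.02014.
Step 6 — Type: Im(Z) = -28.3 ⇒ leading (phase φ = -88.8°).

PF = 0.02014 (leading, φ = -88.8°)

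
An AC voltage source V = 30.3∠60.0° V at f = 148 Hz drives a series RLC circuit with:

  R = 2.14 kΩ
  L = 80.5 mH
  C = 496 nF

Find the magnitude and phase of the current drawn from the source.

Step 1 — Angular frequency: ω = 2π·f = 2π·148 = 929.9 rad/s.
Step 2 — Component impedances:
  R: Z = R = 2140 Ω
  L: Z = jωL = j·929.9·0.0805 = 0 + j74.86 Ω
  C: Z = 1/(jωC) = -j/(ω·C) = 0 - j2168 Ω
Step 3 — Series combination: Z_total = R + L + C = 2140 - j2093 Ω = 2994∠-44.4° Ω.
Step 4 — Source phasor: V = 30.3∠60.0° V = 15.15 + j26.24 V.
Step 5 — Ohm's law: I = V / Z_total = (15.15 + j26.24) / (2140 - j2093) = -0.002512 + j0.009805 A.
Step 6 — Convert to polar: |I| = 0.01012 A, ∠I = 104.4°.

I = 0.01012∠104.4° A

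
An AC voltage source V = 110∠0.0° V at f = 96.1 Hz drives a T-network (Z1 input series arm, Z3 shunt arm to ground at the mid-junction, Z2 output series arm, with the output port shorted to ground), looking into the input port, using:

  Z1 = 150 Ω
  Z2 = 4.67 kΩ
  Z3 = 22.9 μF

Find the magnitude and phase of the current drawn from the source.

Step 1 — Angular frequency: ω = 2π·f = 2π·96.1 = 603.8 rad/s.
Step 2 — Component impedances:
  Z1: Z = R = 150 Ω
  Z2: Z = R = 4670 Ω
  Z3: Z = 1/(jωC) = -j/(ω·C) = 0 - j72.32 Ω
Step 3 — With the output port shorted to ground, the output series arm Z2 runs from the junction to ground; the shunt arm Z3 also runs from the junction to ground. They appear in parallel: Z3 || Z2 = 1.12 - j72.3 Ω.
Step 4 — Series with input arm Z1: Z_in = Z1 + (Z3 || Z2) = 151.1 - j72.3 Ω = 167.5∠-25.6° Ω.
Step 5 — Source phasor: V = 110∠0.0° V = 110 V.
Step 6 — Ohm's law: I = V / Z_total = (110) / (151.1 - j72.3) = 0.5923 + j0.2834 A.
Step 7 — Convert to polar: |I| = 0.6566 A, ∠I = 25.6°.

I = 0.6566∠25.6° A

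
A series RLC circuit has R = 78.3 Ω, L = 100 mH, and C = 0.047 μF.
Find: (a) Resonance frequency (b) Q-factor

Step 1 — Resonance condition Im(Z)=0 gives ω₀ = 1/√(LC).
Step 2 — ω₀ = 1/√(0.1·4.7e-08) = 1.459e+04 rad/s.
Step 3 — f₀ = ω₀/(2π) = 2322 Hz.
Step 4 — Series Q: Q = ω₀L/R = 1.459e+04·0.1/78.3 = 18.63.

(a) f₀ = 2322 Hz  (b) Q = 18.63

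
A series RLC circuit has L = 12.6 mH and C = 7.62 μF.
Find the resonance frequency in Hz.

Step 1 — Resonance condition Im(Z)=0 gives ω₀ = 1/√(LC).
Step 2 — ω₀ = 1/√(0.0126·7.62e-06) = 3227 rad/s.
Step 3 — f₀ = ω₀/(2π) = 513.6 Hz.

f₀ = 513.6 Hz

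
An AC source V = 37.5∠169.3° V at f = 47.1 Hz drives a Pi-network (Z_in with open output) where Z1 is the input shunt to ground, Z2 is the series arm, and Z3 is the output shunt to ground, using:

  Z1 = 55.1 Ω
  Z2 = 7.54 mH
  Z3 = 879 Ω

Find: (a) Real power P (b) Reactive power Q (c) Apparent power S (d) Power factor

Step 1 — Angular frequency: ω = 2π·f = 2π·47.1 = 295.9 rad/s.
Step 2 — Component impedances:
  Z1: Z = R = 55.1 Ω
  Z2: Z = jωL = j·295.9·0.00754 = 0 + j2.231 Ω
  Z3: Z = R = 879 Ω
Step 3 — With open output, the series arm Z2 and the output shunt Z3 appear in series to ground: Z2 + Z3 = 879 + j2.231 Ω.
Step 4 — Parallel with input shunt Z1: Z_in = Z1 || (Z2 + Z3) = 51.85 + j0.007764 Ω = 51.85∠0.0° Ω.
Step 5 — Source phasor: V = 37.5∠169.3° V = -36.85 + j6.962 V.
Step 6 — Current: I = V / Z = -0.7106 + j0.1344 A = 0.7232∠169.3° A.
Step 7 — Complex power: S = V·I* = 27.12 + j0.004061 VA.
Step 8 — Real power: P = Re(S) = 27.12 W.
Step 9 — Reactive power: Q = Im(S) = 0.004061 VAR.
Step 10 — Apparent power: |S| = 27.12 VA.
Step 11 — Power factor: PF = P/|S| = 1 (lagging).

(a) P = 27.12 W  (b) Q = 0.004061 VAR  (c) S = 27.12 VA  (d) PF = 1 (lagging)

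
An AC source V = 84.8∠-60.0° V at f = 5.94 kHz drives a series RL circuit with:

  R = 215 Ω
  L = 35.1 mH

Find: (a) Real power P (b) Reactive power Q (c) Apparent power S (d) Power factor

Step 1 — Angular frequency: ω = 2π·f = 2π·5940 = 3.732e+04 rad/s.
Step 2 — Component impedances:
  R: Z = R = 215 Ω
  L: Z = jωL = j·3.732e+04·0.0351 = 0 + j1310 Ω
Step 3 — Series combination: Z_total = R + L = 215 + j1310 Ω = 1328∠80.7° Ω.
Step 4 — Source phasor: V = 84.8∠-60.0° V = 42.4 - j73.44 V.
Step 5 — Current: I = V / Z = -0.04942 - j0.04048 A = 0.06388∠-140.7° A.
Step 6 — Complex power: S = V·I* = 0.8773 + j5.345 VA.
Step 7 — Real power: P = Re(S) = 0.8773 W.
Step 8 — Reactive power: Q = Im(S) = 5.345 VAR.
Step 9 — Apparent power: |S| = 5.417 VA.
Step 10 — Power factor: PF = P/|S| = 0.162 (lagging).

(a) P = 0.8773 W  (b) Q = 5.345 VAR  (c) S = 5.417 VA  (d) PF = 0.162 (lagging)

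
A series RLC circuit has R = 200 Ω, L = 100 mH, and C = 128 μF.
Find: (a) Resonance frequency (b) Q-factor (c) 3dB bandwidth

Step 1 — Resonance condition Im(Z)=0 gives ω₀ = 1/√(LC).
Step 2 — ω₀ = 1/√(0.1·0.000128) = 279.5 rad/s.
Step 3 — f₀ = ω₀/(2π) = 44.49 Hz.
Step 4 — Series Q: Q = ω₀L/R = 279.5·0.1/200 = 0.1398.
Step 5 — 3dB bandwidth: Δω = ω₀/Q = 2000 rad/s; BW = Δω/(2π) = 318.3 Hz.

(a) f₀ = 44.49 Hz  (b) Q = 0.1398  (c) BW = 318.3 Hz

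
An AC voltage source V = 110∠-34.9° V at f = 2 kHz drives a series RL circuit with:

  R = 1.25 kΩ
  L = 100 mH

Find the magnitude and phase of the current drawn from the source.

Step 1 — Angular frequency: ω = 2π·f = 2π·2000 = 1.257e+04 rad/s.
Step 2 — Component impedances:
  R: Z = R = 1250 Ω
  L: Z = jωL = j·1.257e+04·0.1 = 0 + j1257 Ω
Step 3 — Series combination: Z_total = R + L = 1250 + j1257 Ω = 1772∠45.2° Ω.
Step 4 — Source phasor: V = 110∠-34.9° V = 90.22 - j62.94 V.
Step 5 — Ohm's law: I = V / Z_total = (90.22 - j62.94) / (1250 + j1257) = 0.01072 - j0.06113 A.
Step 6 — Convert to polar: |I| = 0.06206 A, ∠I = -80.1°.

I = 0.06206∠-80.1° A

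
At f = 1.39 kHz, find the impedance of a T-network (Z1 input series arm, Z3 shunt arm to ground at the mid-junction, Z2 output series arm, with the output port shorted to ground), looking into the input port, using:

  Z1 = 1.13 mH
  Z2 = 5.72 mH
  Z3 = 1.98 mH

Step 1 — Angular frequency: ω = 2π·f = 2π·1390 = 8734 rad/s.
Step 2 — Component impedances:
  Z1: Z = jωL = j·8734·0.00113 = 0 + j9.869 Ω
  Z2: Z = jωL = j·8734·0.00572 = 0 + j49.96 Ω
  Z3: Z = jωL = j·8734·0.00198 = 0 + j17.29 Ω
Step 3 — With the output port shorted to ground, the output series arm Z2 runs from the junction to ground; the shunt arm Z3 also runs from the junction to ground. They appear in parallel: Z3 || Z2 = 0 + j12.85 Ω.
Step 4 — Series with input arm Z1: Z_in = Z1 + (Z3 || Z2) = 0 + j22.71 Ω = 22.71∠90.0° Ω.

Z = 0 + j22.71 Ω = 22.71∠90.0° Ω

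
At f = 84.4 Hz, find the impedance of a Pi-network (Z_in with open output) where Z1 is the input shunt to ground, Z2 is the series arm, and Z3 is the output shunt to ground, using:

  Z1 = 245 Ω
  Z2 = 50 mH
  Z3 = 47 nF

Step 1 — Angular frequency: ω = 2π·f = 2π·84.4 = 530.3 rad/s.
Step 2 — Component impedances:
  Z1: Z = R = 245 Ω
  Z2: Z = jωL = j·530.3·0.05 = 0 + j26.52 Ω
  Z3: Z = 1/(jωC) = -j/(ω·C) = 0 - j4.012e+04 Ω
Step 3 — With open output, the series arm Z2 and the output shunt Z3 appear in series to ground: Z2 + Z3 = 0 - j4.01e+04 Ω.
Step 4 — Parallel with input shunt Z1: Z_in = Z1 || (Z2 + Z3) = 245 - j1.497 Ω = 245∠-0.4° Ω.

Z = 245 - j1.497 Ω = 245∠-0.4° Ω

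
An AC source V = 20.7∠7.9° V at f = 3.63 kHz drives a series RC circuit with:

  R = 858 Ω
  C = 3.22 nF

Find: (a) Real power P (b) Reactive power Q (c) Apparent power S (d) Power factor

Step 1 — Angular frequency: ω = 2π·f = 2π·3630 = 2.281e+04 rad/s.
Step 2 — Component impedances:
  R: Z = R = 858 Ω
  C: Z = 1/(jωC) = -j/(ω·C) = 0 - j1.362e+04 Ω
Step 3 — Series combination: Z_total = R + C = 858 - j1.362e+04 Ω = 1.364e+04∠-86.4° Ω.
Step 4 — Source phasor: V = 20.7∠7.9° V = 20.5 + j2.845 V.
Step 5 — Current: I = V / Z = -0.0001136 + j0.001513 A = 0.001517∠94.3° A.
Step 6 — Complex power: S = V·I* = 0.001975 - j0.03134 VA.
Step 7 — Real power: P = Re(S) = 0.001975 W.
Step 8 — Reactive power: Q = Im(S) = -0.03134 VAR.
Step 9 — Apparent power: |S| = 0.03141 VA.
Step 10 — Power factor: PF = P/|S| = 0.06289 (leading).

(a) P = 0.001975 W  (b) Q = -0.03134 VAR  (c) S = 0.03141 VA  (d) PF = 0.06289 (leading)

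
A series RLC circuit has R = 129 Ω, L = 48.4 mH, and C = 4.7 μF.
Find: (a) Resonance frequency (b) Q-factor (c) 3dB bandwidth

Step 1 — Resonance condition Im(Z)=0 gives ω₀ = 1/√(LC).
Step 2 — ω₀ = 1/√(0.0484·4.7e-06) = 2097 rad/s.
Step 3 — f₀ = ω₀/(2π) = 333.7 Hz.
Step 4 — Series Q: Q = ω₀L/R = 2097·0.0484/129 = 0.7867.
Step 5 — 3dB bandwidth: Δω = ω₀/Q = 2665 rad/s; BW = Δω/(2π) = 424.2 Hz.

(a) f₀ = 333.7 Hz  (b) Q = 0.7867  (c) BW = 424.2 Hz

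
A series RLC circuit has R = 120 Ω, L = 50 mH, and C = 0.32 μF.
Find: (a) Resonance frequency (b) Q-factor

Step 1 — Resonance condition Im(Z)=0 gives ω₀ = 1/√(LC).
Step 2 — ω₀ = 1/√(0.05·3.2e-07) = 7906 rad/s.
Step 3 — f₀ = ω₀/(2π) = 1258 Hz.
Step 4 — Series Q: Q = ω₀L/R = 7906·0.05/120 = 3.294.

(a) f₀ = 1258 Hz  (b) Q = 3.294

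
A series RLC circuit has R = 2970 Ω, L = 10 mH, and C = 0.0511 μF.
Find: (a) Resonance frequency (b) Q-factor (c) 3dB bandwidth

Step 1 — Resonance: ω₀ = 1/√(LC) = 1/√(0.01·5.11e-08) = 4.424e+04 rad/s.
Step 2 — f₀ = ω₀/(2π) = 7041 Hz.
Step 3 — Series Q: Q = ω₀L/R = 4.424e+04·0.01/2970 = 0.1489.
Step 4 — Bandwidth: Δω = ω₀/Q = 2.97e+05 rad/s; BW = Δω/(2π) = 4.727e+04 Hz.

(a) f₀ = 7041 Hz  (b) Q = 0.1489  (c) BW = 4.727e+04 Hz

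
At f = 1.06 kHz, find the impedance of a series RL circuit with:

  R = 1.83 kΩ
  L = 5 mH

Step 1 — Angular frequency: ω = 2π·f = 2π·1060 = 6660 rad/s.
Step 2 — Component impedances:
  R: Z = R = 1830 Ω
  L: Z = jωL = j·6660·0.005 = 0 + j33.3 Ω
Step 3 — Series combination: Z_total = R + L = 1830 + j33.3 Ω = 1830∠1.0° Ω.

Z = 1830 + j33.3 Ω = 1830∠1.0° Ω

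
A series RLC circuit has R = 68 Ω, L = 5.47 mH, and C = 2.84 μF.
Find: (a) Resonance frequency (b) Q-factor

Step 1 — Resonance condition Im(Z)=0 gives ω₀ = 1/√(LC).
Step 2 — ω₀ = 1/√(0.00547·2.84e-06) = 8023 rad/s.
Step 3 — f₀ = ω₀/(2π) = 1277 Hz.
Step 4 — Series Q: Q = ω₀L/R = 8023·0.00547/68 = 0.6454.

(a) f₀ = 1277 Hz  (b) Q = 0.6454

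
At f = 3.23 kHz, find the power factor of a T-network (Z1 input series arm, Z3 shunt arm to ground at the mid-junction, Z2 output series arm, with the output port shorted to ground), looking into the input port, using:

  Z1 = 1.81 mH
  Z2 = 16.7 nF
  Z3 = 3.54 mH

Step 1 — Angular frequency: ω = 2π·f = 2π·3230 = 2.029e+04 rad/s.
Step 2 — Component impedances:
  Z1: Z = jωL = j·2.029e+04·0.00181 = 0 + j36.73 Ω
  Z2: Z = 1/(jωC) = -j/(ω·C) = 0 - j2951 Ω
  Z3: Z = jωL = j·2.029e+04·0.00354 = 0 + j71.84 Ω
Step 3 — With the output port shorted to ground, the output series arm Z2 runs from the junction to ground; the shunt arm Z3 also runs from the junction to ground. They appear in parallel: Z3 || Z2 = 0 + j73.64 Ω.
Step 4 — Series with input arm Z1: Z_in = Z1 + (Z3 || Z2) = 0 + j110.4 Ω = 110.4∠90.0° Ω.
Step 5 — Power factor: PF = cos(φ) = Re(Z)/|Z| = 0/110.4 = 0.
Step 6 — Type: Im(Z) = 110.4 ⇒ lagging (phase φ = 90.0°).

PF = 0 (lagging, φ = 90.0°)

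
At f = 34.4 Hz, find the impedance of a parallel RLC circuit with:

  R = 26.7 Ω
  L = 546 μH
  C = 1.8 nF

Step 1 — Angular frequency: ω = 2π·f = 2π·34.4 = 216.1 rad/s.
Step 2 — Component impedances:
  R: Z = R = 26.7 Ω
  L: Z = jωL = j·216.1·0.000546 = 0 + j0.118 Ω
  C: Z = 1/(jωC) = -j/(ω·C) = 0 - j2.57e+06 Ω
Step 3 — Parallel combination: 1/Z_total = 1/R + 1/L + 1/C; Z_total = 0.0005216 + j0.118 Ω = 0.118∠89.7° Ω.

Z = 0.0005216 + j0.118 Ω = 0.118∠89.7° Ω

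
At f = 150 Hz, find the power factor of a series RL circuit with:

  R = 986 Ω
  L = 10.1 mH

Step 1 — Angular frequency: ω = 2π·f = 2π·150 = 942.5 rad/s.
Step 2 — Component impedances:
  R: Z = R = 986 Ω
  L: Z = jωL = j·942.5·0.0101 = 0 + j9.519 Ω
Step 3 — Series combination: Z_total = R + L = 986 + j9.519 Ω = 986∠0.6° Ω.
Step 4 — Power factor: PF = cos(φ) = Re(Z)/|Z| = 986/986 = 1.
Step 5 — Type: Im(Z) = 9.519 ⇒ lagging (phase φ = 0.6°).

PF = 1 (lagging, φ = 0.6°)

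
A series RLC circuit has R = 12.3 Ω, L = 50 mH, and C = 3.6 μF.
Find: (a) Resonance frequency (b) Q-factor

Step 1 — Resonance condition Im(Z)=0 gives ω₀ = 1/√(LC).
Step 2 — ω₀ = 1/√(0.05·3.6e-06) = 2357 rad/s.
Step 3 — f₀ = ω₀/(2π) = 375.1 Hz.
Step 4 — Series Q: Q = ω₀L/R = 2357·0.05/12.3 = 9.581.

(a) f₀ = 375.1 Hz  (b) Q = 9.581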